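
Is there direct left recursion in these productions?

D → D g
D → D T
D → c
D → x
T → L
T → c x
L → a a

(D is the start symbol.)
Yes, D is left-recursive

Direct left recursion occurs when N → N α for some non-terminal N (the right-hand side begins with the left-hand side itself).

D → D g: LEFT RECURSIVE (starts with D)
D → D T: LEFT RECURSIVE (starts with D)
D → c: starts with c
D → x: starts with x
T → L: starts with L
T → c x: starts with c
L → a a: starts with a

The grammar has direct left recursion on: D.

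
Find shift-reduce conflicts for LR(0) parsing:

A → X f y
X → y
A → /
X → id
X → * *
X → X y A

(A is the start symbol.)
No shift-reduce conflicts

Augment with A' → A and build the canonical LR(0) collection (I0 = CLOSURE({[A' → . A]}), then GOTO on every symbol after a dot until no new states appear). It has 12 states:
  I0: { [A → . /], [A → . X f y], [A' → . A], [X → . * *], [X → . X y A], [X → . id], [X → . y] }  — shift
  I1: { [X → * . *] }  — shift
  I2: { [A → / .] }  — reduce
  I3: { [A' → A .] }  — accept
  I4: { [A → X . f y], [X → X . y A] }  — shift
  I5: { [X → id .] }  — reduce
  I6: { [X → y .] }  — reduce
  I7: { [A → X f . y] }  — shift
  I8: { [A → . /], [A → . X f y], [X → . * *], [X → . X y A], [X → . id], [X → . y], [X → X y . A] }  — shift
  I9: { [X → X y A .] }  — reduce
  I10: { [A → X f y .] }  — reduce
  I11: { [X → * * .] }  — reduce

No state contains both a complete item and a shift item.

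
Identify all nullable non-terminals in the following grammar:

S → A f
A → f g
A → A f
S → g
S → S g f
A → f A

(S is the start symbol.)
None

A non-terminal is nullable if it can derive ε (the empty string): either it has an ε-production, or it has a production whose right-hand side consists entirely of nullable non-terminals.

There are no ε-productions, so no non-terminal can derive ε.
No non-terminals are nullable.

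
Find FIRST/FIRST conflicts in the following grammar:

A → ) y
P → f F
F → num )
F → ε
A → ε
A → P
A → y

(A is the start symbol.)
A FIRST/FIRST conflict occurs when two productions N → α and N → β for the same non-terminal have FIRST(α) ∩ FIRST(β) ≠ ∅ (with ε ∈ FIRST of a nullable right-hand side, so two nullable alternatives also conflict).

FIRST sets of the non-terminals at (or reachable through a nullable prefix from) the front of some alternative:
  FIRST(P) = { 'f' }

Productions for A:
  A → ) y: FIRST = { ')' }
  A → ε: FIRST = { ε }
  A → P: FIRST = { 'f' }
  A → y: FIRST = { 'y' }
Productions for F:
  F → num ): FIRST = { 'num' }
  F → ε: FIRST = { ε }
P has only one production, so no FIRST/FIRST conflict is possible there.

All alternatives of each non-terminal have pairwise disjoint FIRST sets.

Answer: No FIRST/FIRST conflicts.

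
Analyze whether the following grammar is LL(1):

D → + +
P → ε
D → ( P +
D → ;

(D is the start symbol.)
A grammar is LL(1) if for each non-terminal N with multiple productions, the predict sets of those productions are pairwise disjoint, where PREDICT(N → α) = (FIRST(α) \ {ε}) ∪ (FOLLOW(N) if α ⇒* ε).

For D:
  PREDICT(D → '+' '+') = { '+' }
  PREDICT(D → '(' P '+') = { '(' }
  PREDICT(D → ';') = { ';' }
P has a single production, so nothing to check there.

All predict sets are disjoint. The grammar IS LL(1).

Answer: Yes, the grammar is LL(1).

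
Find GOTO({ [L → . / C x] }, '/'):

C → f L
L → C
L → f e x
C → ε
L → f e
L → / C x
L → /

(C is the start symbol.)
GOTO(I, '/') = CLOSURE({ [A → αX.β] : [A → α.Xβ] ∈ I, X = '/' })

Items with dot before '/', with the dot advanced:
  [L → . / C x] → [L → / . C x]
Closure of the advanced items:
  [L → / . C x] has the dot before C: add [C → . f L], [C → .]

GOTO = { [C → . f L], [C → .], [L → / . C x] }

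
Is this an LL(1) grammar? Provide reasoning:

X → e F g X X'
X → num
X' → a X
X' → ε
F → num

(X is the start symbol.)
No. Predict set conflict for X': { 'a' }

A grammar is LL(1) if for each non-terminal N with multiple productions, the predict sets of those productions are pairwise disjoint, where PREDICT(N → α) = (FIRST(α) \ {ε}) ∪ (FOLLOW(N) if α ⇒* ε).

Relevant sets:
  FOLLOW(X') = { $, 'a' }

For X:
  PREDICT(X → e F g X X') = { 'e' }
  PREDICT(X → num) = { 'num' }
For X':
  PREDICT(X' → a X) = { 'a' }
  PREDICT(X' → ε) = { $, 'a' }
F has a single production, so nothing to check there.

Conflict found: Predict set conflict for X': { 'a' }
The grammar is NOT LL(1).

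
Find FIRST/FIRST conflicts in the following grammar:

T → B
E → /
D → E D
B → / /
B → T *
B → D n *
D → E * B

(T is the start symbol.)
FIRST sets of the non-terminals at (or reachable through a nullable prefix from) the front of some alternative:
  FIRST(E) = { '/' }
  FIRST(T) = { '/' }
  FIRST(D) = { '/' }

Productions for D:
  D → E D: FIRST = { '/' }
  D → E * B: FIRST = { '/' }
Productions for B:
  B → / /: FIRST = { '/' }
  B → T *: FIRST = { '/' }
  B → D n *: FIRST = { '/' }
T, E have only one production, so no FIRST/FIRST conflict is possible there.

Conflict for D: D → E D and D → E * B
  Overlap: { '/' }
Conflict for B: B → / / and B → T *
  Overlap: { '/' }
Conflict for B: B → / / and B → D n *
  Overlap: { '/' }
Conflict for B: B → T * and B → D n *
  Overlap: { '/' }

Answer: Yes. D → E D / D → E '*' B on { '/' }; B → '/' '/' / B → T '*' on { '/' }; B → '/' '/' / B → D n '*' on { '/' }; B → T '*' / B → D n '*' on { '/' }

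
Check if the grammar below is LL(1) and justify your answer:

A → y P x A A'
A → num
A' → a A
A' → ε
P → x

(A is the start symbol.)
Relevant sets:
  FOLLOW(A') = { $, 'a' }

For A:
  PREDICT(A → y P x A A') = { 'y' }
  PREDICT(A → num) = { 'num' }
For A':
  PREDICT(A' → a A) = { 'a' }
  PREDICT(A' → ε) = { $, 'a' }
P has a single production, so nothing to check there.

Conflict found: Predict set conflict for A': { 'a' }
The grammar is NOT LL(1).

Answer: No. Predict set conflict for A': { 'a' }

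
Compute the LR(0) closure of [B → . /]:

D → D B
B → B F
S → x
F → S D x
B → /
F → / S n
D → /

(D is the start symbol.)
Start with: [B → . /]
The dot precedes the terminal '/', so nothing is added.

CLOSURE = { [B → . /] }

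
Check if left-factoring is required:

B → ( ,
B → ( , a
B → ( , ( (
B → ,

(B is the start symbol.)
Yes, B has productions with common prefix '( ,'

Left-factoring is needed when two productions for the same non-terminal
share a common prefix on the right-hand side.

Productions for B:
  B → ( ,
  B → ( , a
  B → ( , ( (
  B → ,

Found common prefix '( ,' in productions for B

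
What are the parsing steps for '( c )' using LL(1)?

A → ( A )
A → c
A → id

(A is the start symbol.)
LL(1) parsing maintains a stack (initially the start symbol over $) and the input. At each step: if the stack top is a terminal, match it against the current input token; if it is a non-terminal N, replace it with the RHS of M[N, lookahead] (the unique production whose predict set contains the lookahead).

Stack is shown with the top on the left.

Stack    Input    Action
------------------------
A $      ( c ) $  output A → ( A )
( A ) $  ( c ) $  match '('
A ) $    c ) $    output A → c
c ) $    c ) $    match 'c'
) $      ) $      match ')'
$        $        accept

The string is accepted.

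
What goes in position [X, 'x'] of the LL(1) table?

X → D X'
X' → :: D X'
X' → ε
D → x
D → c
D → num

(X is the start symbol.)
To find M[X, 'x'], we find productions for X where 'x' is in the predict set (PREDICT(N → α) = (FIRST(α) \ {ε}) ∪ (FOLLOW(N) if α ⇒* ε)).

Relevant sets:
  FIRST(D) = { 'c', 'num', 'x' }

X → D X': PREDICT = { 'c', 'num', 'x' }
  'x' is in predict set, so this production goes in M[X, 'x']

M[X, 'x'] = X → D X'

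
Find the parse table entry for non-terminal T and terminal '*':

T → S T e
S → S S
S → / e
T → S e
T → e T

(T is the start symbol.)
To find M[T, '*'], we find productions for T where '*' is in the predict set (PREDICT(N → α) = (FIRST(α) \ {ε}) ∪ (FOLLOW(N) if α ⇒* ε)).

Relevant sets:
  FIRST(S) = { '/' }

T → S T e: PREDICT = { '/' }
T → S e: PREDICT = { '/' }
T → e T: PREDICT = { 'e' }

M[T, '*'] is empty (no production applies)

Answer: Empty (error entry)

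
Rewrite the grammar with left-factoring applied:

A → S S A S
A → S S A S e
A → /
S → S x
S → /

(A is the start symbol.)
Left-factoring transforms A → αβ₁ | αβ₂ into A → αA' and A' → β₁ | β₂
(α is the longest common prefix among the alternatives). Repeat until
no nonterminal has two alternatives with a common prefix.

Round 1: A has alternatives sharing prefix 'S S A S'. Introduce A': A → S S A S A'
  Add: A' → ε
  Add: A' → e

No remaining common prefixes — done.

Resulting grammar:
A → S S A S A'
A' → ε
A' → e
A → /
S → S x
S → /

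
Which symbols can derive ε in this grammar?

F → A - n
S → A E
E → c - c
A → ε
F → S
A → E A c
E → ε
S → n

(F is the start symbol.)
{ 'A', 'E', 'F', 'S' }

ε-productions: A → ε, E → ε
So A, E are immediately nullable.
S → A E: every symbol on the right is nullable, so S is nullable too.
F → S: every symbol on the right is nullable, so F is nullable too.
Every non-terminal is now nullable.
Nullable = { 'A', 'E', 'F', 'S' }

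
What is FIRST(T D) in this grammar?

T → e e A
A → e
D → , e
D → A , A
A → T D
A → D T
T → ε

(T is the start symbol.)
FIRST sets of the non-terminals involved (from the grammar, by fixed-point iteration):
  FIRST(T) = { 'e', ε }
  FIRST(D) = { ',', 'e' }

To compute FIRST(T D), process the symbols left to right:
Symbol T is a non-terminal. Add FIRST(T) \ {ε} = { 'e' }
T is nullable (ε ∈ FIRST(T)), continue to the next symbol.
Symbol D is a non-terminal. Add FIRST(D) \ {ε} = { ',', 'e' }
D is not nullable (ε ∉ FIRST(D)), so stop here.
FIRST(T D) = { ',', 'e' }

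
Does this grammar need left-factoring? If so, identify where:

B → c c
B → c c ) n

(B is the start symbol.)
Left-factoring is needed when two productions for the same non-terminal
share a common prefix on the right-hand side.

Productions for B:
  B → c c
  B → c c ) n

Found common prefix 'c c' in productions for B

Answer: Yes, B has productions with common prefix 'c c'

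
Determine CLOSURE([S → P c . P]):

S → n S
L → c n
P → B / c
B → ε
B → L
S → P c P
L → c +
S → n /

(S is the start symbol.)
{ [B → . L], [B → .], [L → . c +], [L → . c n], [P → . B / c], [S → P c . P] }

To compute CLOSURE, for each item [A → α.Bβ] where B is a non-terminal, add [B → .γ] for all productions B → γ; repeat for the newly added items until nothing changes.

Start with: [S → P c . P]
  [S → P c . P] has the dot before P: add [P → . B / c]
  [P → . B / c] has the dot before B: add [B → .], [B → . L]
  [B → . L] has the dot before L: add [L → . c n], [L → . c +]
No further items can be added.

CLOSURE = { [B → . L], [B → .], [L → . c +], [L → . c n], [P → . B / c], [S → P c . P] }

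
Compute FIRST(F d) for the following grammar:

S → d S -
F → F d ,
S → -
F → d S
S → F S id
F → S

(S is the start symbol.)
{ '-', 'd' }

FIRST sets of the non-terminals involved (from the grammar, by fixed-point iteration):
  FIRST(F) = { '-', 'd' }

To compute FIRST(F d), process the symbols left to right:
Symbol F is a non-terminal. Add FIRST(F) \ {ε} = { '-', 'd' }
F is not nullable (ε ∉ FIRST(F)), so stop here.
FIRST(F d) = { '-', 'd' }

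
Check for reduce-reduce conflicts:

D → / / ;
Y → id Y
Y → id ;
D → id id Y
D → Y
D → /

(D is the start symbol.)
Yes — I8: [D → id id Y .] vs [Y → id Y .]

A reduce-reduce conflict occurs when an LR(0) state has two complete items [A → α .] and [B → β .] — both call for a reduction, and with no lookahead the parser cannot choose between them.

Augment with D' → D and build the canonical LR(0) collection (I0 = CLOSURE({[D' → . D]}), then GOTO on every symbol after a dot until no new states appear). It has 12 states:
  I0: { [D → . / / ;], [D → . /], [D → . Y], [D → . id id Y], [D' → . D], [Y → . id ;], [Y → . id Y] }  — shift
  I1: { [D → / . / ;], [D → / .] }  — shift, reduce
  I2: { [D' → D .] }  — accept
  I3: { [D → Y .] }  — reduce
  I4: { [D → id . id Y], [Y → . id ;], [Y → . id Y], [Y → id . ;], [Y → id . Y] }  — shift
  I5: { [Y → id ; .] }  — reduce
  I6: { [Y → id Y .] }  — reduce
  I7: { [D → id id . Y], [Y → . id ;], [Y → . id Y], [Y → id . ;], [Y → id . Y] }  — shift
  I8: { [D → id id Y .], [Y → id Y .] }  — 2 reduces
  I9: { [Y → . id ;], [Y → . id Y], [Y → id . ;], [Y → id . Y] }  — shift
  I10: { [D → / / . ;] }  — shift
  I11: { [D → / / ; .] }  — reduce

I8 contains complete items [D → id id Y .], [Y → id Y .] — reduce-reduce conflict.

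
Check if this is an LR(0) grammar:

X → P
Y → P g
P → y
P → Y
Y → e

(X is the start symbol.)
No. Shift-reduce conflict between [X → P .] and [Y → P . g]

Augment with X' → X and build the canonical LR(0) collection (I0 = CLOSURE({[X' → . X]}), then GOTO on every symbol after a dot until no new states appear). It has 7 states:
  I0: { [P → . Y], [P → . y], [X → . P], [X' → . X], [Y → . P g], [Y → . e] }  — shift
  I1: { [X → P .], [Y → P . g] }  — shift, reduce
  I2: { [X' → X .] }  — accept
  I3: { [P → Y .] }  — reduce
  I4: { [Y → e .] }  — reduce
  I5: { [P → y .] }  — reduce
  I6: { [Y → P g .] }  — reduce

Conflict in state I1:
  Shift-reduce conflict between [X → P .] and [Y → P . g]
So the grammar is NOT LR(0).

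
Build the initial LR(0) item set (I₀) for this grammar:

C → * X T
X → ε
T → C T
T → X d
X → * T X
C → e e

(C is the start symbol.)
First, augment the grammar with C' → C
I₀ = CLOSURE({ [C' → . C] }):
  [C' → . C] has the dot before C: add [C → . * X T], [C → . e e]
No further items can be added.

I₀ = { [C → . * X T], [C → . e e], [C' → . C] }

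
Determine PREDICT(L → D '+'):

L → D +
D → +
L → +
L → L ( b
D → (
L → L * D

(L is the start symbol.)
PREDICT(L → D '+') = (FIRST(RHS) \ {ε}) ∪ (FOLLOW(L) if ε ∈ FIRST(RHS), i.e. RHS ⇒* ε)
FIRST(D) = { '(', '+' }
FIRST(D '+') = { '(', '+' }
ε ∉ FIRST(D '+'), so FOLLOW(L) is not added.
PREDICT(L → D '+') = { '(', '+' }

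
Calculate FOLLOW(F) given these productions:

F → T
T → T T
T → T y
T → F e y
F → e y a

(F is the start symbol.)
{ $, 'e' }

To compute FOLLOW(F), find every occurrence of F on a right-hand side N → α F β: add FIRST(β) \ {ε}, and if β is empty or nullable also add FOLLOW(N). Iterate to a fixed point.

F is the start symbol, so $ ∈ FOLLOW(F).
In T → F e y: F is followed by e y, add FIRST(e y) \ {ε} = { 'e' }

Taking the union: FOLLOW(F) = { $, 'e' }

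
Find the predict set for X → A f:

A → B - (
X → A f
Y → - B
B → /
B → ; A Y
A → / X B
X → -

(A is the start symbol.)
{ '/', ';' }

PREDICT(X → A f) = (FIRST(RHS) \ {ε}) ∪ (FOLLOW(X) if ε ∈ FIRST(RHS), i.e. RHS ⇒* ε)
FIRST(A) = { '/', ';' }
FIRST(A f) = { '/', ';' }
ε ∉ FIRST(A f), so FOLLOW(X) is not added.
PREDICT(X → A f) = { '/', ';' }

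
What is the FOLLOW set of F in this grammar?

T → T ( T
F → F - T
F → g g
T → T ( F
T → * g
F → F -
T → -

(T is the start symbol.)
{ $, '(', '-' }

To compute FOLLOW(F), find every occurrence of F on a right-hand side N → α F β: add FIRST(β) \ {ε}, and if β is empty or nullable also add FOLLOW(N). Iterate to a fixed point.

In F → F - T: F is followed by '-' T, add FIRST('-' T) \ {ε} = { '-' }
In T → T ( F: F is at the end, add FOLLOW(T)
In F → F -: F is followed by '-', add FIRST('-') \ {ε} = { '-' }

The FOLLOW sets referred to above (computed the same way, to a fixed point):
  FOLLOW(T) = { $, '(', '-' }

Taking the union: FOLLOW(F) = { $, '(', '-' }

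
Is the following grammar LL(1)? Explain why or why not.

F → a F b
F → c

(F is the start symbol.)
For F:
  PREDICT(F → a F b) = { 'a' }
  PREDICT(F → c) = { 'c' }

All predict sets are disjoint. The grammar IS LL(1).

Answer: Yes, the grammar is LL(1).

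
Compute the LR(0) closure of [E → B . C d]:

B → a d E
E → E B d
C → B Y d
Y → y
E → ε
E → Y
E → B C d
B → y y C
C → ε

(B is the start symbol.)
{ [B → . a d E], [B → . y y C], [C → . B Y d], [C → .], [E → B . C d] }

Start with: [E → B . C d]
  [E → B . C d] has the dot before C: add [C → . B Y d], [C → .]
  [C → . B Y d] has the dot before B: add [B → . a d E], [B → . y y C]
No further items can be added.

CLOSURE = { [B → . a d E], [B → . y y C], [C → . B Y d], [C → .], [E → B . C d] }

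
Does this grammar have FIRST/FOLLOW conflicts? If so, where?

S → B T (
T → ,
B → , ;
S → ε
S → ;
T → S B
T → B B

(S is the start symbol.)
Yes. S → B T '(' with FOLLOW(S) on { ',' }

Nullable non-terminals: S.
FIRST sets used below: FIRST(B) = { ',' }

S: nullable alternative(s) S → ε; FOLLOW(S) = { $, ',' }
  S → B T (: FIRST \ {ε} = { ',' } — overlaps FOLLOW(S) on { ',' }: CONFLICT
  S → ε: FIRST \ {ε} = { } — this is the only nullable alternative, skip
  S → ;: FIRST \ {ε} = { ';' } — disjoint from FOLLOW(S)

B, T have no nullable alternative, so no FIRST/FOLLOW check is needed there.

So the grammar has 1 FIRST/FOLLOW conflict (marked CONFLICT above).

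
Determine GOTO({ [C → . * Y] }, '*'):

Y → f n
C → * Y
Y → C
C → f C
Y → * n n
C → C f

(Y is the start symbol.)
GOTO(I, '*') = CLOSURE({ [A → αX.β] : [A → α.Xβ] ∈ I, X = '*' })

Items with dot before '*', with the dot advanced:
  [C → . * Y] → [C → * . Y]
Closure of the advanced items:
  [C → * . Y] has the dot before Y: add [Y → . f n], [Y → . C], [Y → . * n n]
  [Y → . C] has the dot before C: add [C → . * Y], [C → . f C], [C → . C f]

GOTO = { [C → * . Y], [C → . * Y], [C → . C f], [C → . f C], [Y → . * n n], [Y → . C], [Y → . f n] }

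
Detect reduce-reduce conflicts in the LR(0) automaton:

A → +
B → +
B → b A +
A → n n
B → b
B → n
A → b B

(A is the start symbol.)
No reduce-reduce conflicts

A reduce-reduce conflict occurs when an LR(0) state has two complete items [A → α .] and [B → β .] — both call for a reduction, and with no lookahead the parser cannot choose between them.

Augment with A' → A and build the canonical LR(0) collection (I0 = CLOSURE({[A' → . A]}), then GOTO on every symbol after a dot until no new states appear). It has 12 states:
  I0: { [A → . +], [A → . b B], [A → . n n], [A' → . A] }  — shift
  I1: { [A → + .] }  — reduce
  I2: { [A' → A .] }  — accept
  I3: { [A → b . B], [B → . +], [B → . b A +], [B → . b], [B → . n] }  — shift
  I4: { [A → n . n] }  — shift
  I5: { [A → n n .] }  — reduce
  I6: { [B → + .] }  — reduce
  I7: { [A → b B .] }  — reduce
  I8: { [A → . +], [A → . b B], [A → . n n], [B → b . A +], [B → b .] }  — shift, reduce
  I9: { [B → n .] }  — reduce
  I10: { [B → b A . +] }  — shift
  I11: { [B → b A + .] }  — reduce

No state contains more than one complete item.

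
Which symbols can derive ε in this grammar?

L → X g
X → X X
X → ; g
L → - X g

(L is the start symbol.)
None

A non-terminal is nullable if it can derive ε (the empty string): either it has an ε-production, or it has a production whose right-hand side consists entirely of nullable non-terminals.

There are no ε-productions, so no non-terminal can derive ε.
No non-terminals are nullable.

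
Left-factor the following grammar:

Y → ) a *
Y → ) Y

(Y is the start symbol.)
Left-factoring transforms A → αβ₁ | αβ₂ into A → αA' and A' → β₁ | β₂
(α is the longest common prefix among the alternatives). Repeat until
no nonterminal has two alternatives with a common prefix.

Round 1: Y has alternatives sharing prefix ')'. Introduce Y': Y → ) Y'
  Add: Y' → a *
  Add: Y' → Y

No remaining common prefixes — done.

Resulting grammar:
Y → ) Y'
Y' → a *
Y' → Y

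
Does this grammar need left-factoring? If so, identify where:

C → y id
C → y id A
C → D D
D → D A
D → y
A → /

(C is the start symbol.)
Yes, C has productions with common prefix 'y id'

Left-factoring is needed when two productions for the same non-terminal
share a common prefix on the right-hand side.

Productions for C:
  C → y id
  C → y id A
  C → D D
Productions for D:
  D → D A
  D → y

Found common prefix 'y id' in productions for C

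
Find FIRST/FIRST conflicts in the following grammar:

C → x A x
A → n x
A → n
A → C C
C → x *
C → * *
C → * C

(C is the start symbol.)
Yes. C → x A x / C → x '*' on { 'x' }; C → '*' '*' / C → '*' C on { '*' }; A → n x / A → n on { 'n' }

A FIRST/FIRST conflict occurs when two productions N → α and N → β for the same non-terminal have FIRST(α) ∩ FIRST(β) ≠ ∅ (with ε ∈ FIRST of a nullable right-hand side, so two nullable alternatives also conflict).

FIRST sets of the non-terminals at (or reachable through a nullable prefix from) the front of some alternative:
  FIRST(C) = { '*', 'x' }

Productions for C:
  C → x A x: FIRST = { 'x' }
  C → x *: FIRST = { 'x' }
  C → * *: FIRST = { '*' }
  C → * C: FIRST = { '*' }
Productions for A:
  A → n x: FIRST = { 'n' }
  A → n: FIRST = { 'n' }
  A → C C: FIRST = { '*', 'x' }

Conflict for C: C → x A x and C → x *
  Overlap: { 'x' }
Conflict for C: C → * * and C → * C
  Overlap: { '*' }
Conflict for A: A → n x and A → n
  Overlap: { 'n' }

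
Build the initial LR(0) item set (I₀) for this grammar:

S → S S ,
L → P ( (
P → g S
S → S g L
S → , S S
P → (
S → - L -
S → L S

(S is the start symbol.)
{ [L → . P ( (], [P → . (], [P → . g S], [S → . , S S], [S → . - L -], [S → . L S], [S → . S S ,], [S → . S g L], [S' → . S] }

First, augment the grammar with S' → S
I₀ = CLOSURE({ [S' → . S] }):
  [S' → . S] has the dot before S: add [S → . S S ,], [S → . S g L], [S → . , S S], [S → . - L -], [S → . L S]
  [S → . L S] has the dot before L: add [L → . P ( (]
  [L → . P ( (] has the dot before P: add [P → . g S], [P → . (]
No further items can be added.

I₀ = { [L → . P ( (], [P → . (], [P → . g S], [S → . , S S], [S → . - L -], [S → . L S], [S → . S S ,], [S → . S g L], [S' → . S] }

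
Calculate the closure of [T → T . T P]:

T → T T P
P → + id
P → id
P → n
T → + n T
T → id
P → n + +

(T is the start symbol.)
To compute CLOSURE, for each item [A → α.Bβ] where B is a non-terminal, add [B → .γ] for all productions B → γ; repeat for the newly added items until nothing changes.

Start with: [T → T . T P]
  [T → T . T P] has the dot before T: add [T → . T T P], [T → . + n T], [T → . id]
No further items can be added.

CLOSURE = { [T → . + n T], [T → . T T P], [T → . id], [T → T . T P] }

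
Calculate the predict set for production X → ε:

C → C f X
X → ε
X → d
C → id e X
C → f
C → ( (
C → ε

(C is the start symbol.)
{ $, 'f' }

PREDICT(X → ε) = (FIRST(RHS) \ {ε}) ∪ (FOLLOW(X) if ε ∈ FIRST(RHS), i.e. RHS ⇒* ε)
The right-hand side is ε (FIRST(ε) = { ε }), so the predict set is FOLLOW(X) = { $, 'f' }
PREDICT(X → ε) = { $, 'f' }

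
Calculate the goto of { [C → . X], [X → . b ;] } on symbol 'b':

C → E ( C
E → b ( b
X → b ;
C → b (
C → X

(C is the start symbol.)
{ [X → b . ;] }

GOTO(I, 'b') = CLOSURE({ [A → αX.β] : [A → α.Xβ] ∈ I, X = 'b' })

Items with dot before 'b', with the dot advanced:
  [X → . b ;] → [X → b . ;]
Closure adds nothing (no advanced item has the dot before a non-terminal).

GOTO = { [X → b . ;] }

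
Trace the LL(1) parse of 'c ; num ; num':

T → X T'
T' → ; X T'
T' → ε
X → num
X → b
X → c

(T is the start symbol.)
LL(1) parsing maintains a stack (initially the start symbol over $) and the input. At each step: if the stack top is a terminal, match it against the current input token; if it is a non-terminal N, replace it with the RHS of M[N, lookahead] (the unique production whose predict set contains the lookahead).

Stack is shown with the top on the left.

Stack     Input            Action
---------------------------------
T $       c ; num ; num $  output T → X T'
X T' $    c ; num ; num $  output X → c
c T' $    c ; num ; num $  match 'c'
T' $      ; num ; num $    output T' → ; X T'
; X T' $  ; num ; num $    match ';'
X T' $    num ; num $      output X → num
num T' $  num ; num $      match 'num'
T' $      ; num $          output T' → ; X T'
; X T' $  ; num $          match ';'
X T' $    num $            output X → num
num T' $  num $            match 'num'
T' $      $                output T' → ε
$         $                accept

The string is accepted.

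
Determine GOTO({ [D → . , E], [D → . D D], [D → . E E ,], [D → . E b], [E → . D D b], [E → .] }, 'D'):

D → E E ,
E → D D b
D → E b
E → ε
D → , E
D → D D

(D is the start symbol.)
GOTO(I, 'D') = CLOSURE({ [A → αX.β] : [A → α.Xβ] ∈ I, X = 'D' })

Items with dot before 'D', with the dot advanced:
  [D → . D D] → [D → D . D]
  [E → . D D b] → [E → D . D b]
Closure of the advanced items:
  [D → D . D] has the dot before D: add [D → . E E ,], [D → . E b], [D → . , E], [D → . D D]
  [D → . E E ,] has the dot before E: add [E → . D D b], [E → .]

GOTO = { [D → . , E], [D → . D D], [D → . E E ,], [D → . E b], [D → D . D], [E → . D D b], [E → .], [E → D . D b] }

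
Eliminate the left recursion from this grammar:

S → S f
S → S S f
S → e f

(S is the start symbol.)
S → e f S'
S' → f S'
S' → S f S'
S' → ε

S is directly left-recursive. The standard transformation for
  A → A α₁ | ... | A α_m | β₁ | ... | β_n
is
  A  → β₁ A' | ... | β_n A'
  A' → α₁ A' | ... | α_m A' | ε

S → e f becomes S → e f S'
S → S f becomes S' → f S'
S → S S f becomes S' → S f S'
Add S' → ε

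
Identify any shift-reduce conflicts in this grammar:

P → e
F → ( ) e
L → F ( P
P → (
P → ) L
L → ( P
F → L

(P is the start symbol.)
No shift-reduce conflicts

A shift-reduce conflict occurs when an LR(0) state has both:
  - a complete (reduce) item [A → α .] (dot at the end), and
  - a shift item [B → β . c γ] (dot before a terminal).

Augment with P' → P and build the canonical LR(0) collection (I0 = CLOSURE({[P' → . P]}), then GOTO on every symbol after a dot until no new states appear). It has 13 states:
  I0: { [P → . (], [P → . ) L], [P → . e], [P' → . P] }  — shift
  I1: { [P → ( .] }  — reduce
  I2: { [F → . ( ) e], [F → . L], [L → . ( P], [L → . F ( P], [P → ) . L] }  — shift
  I3: { [P' → P .] }  — accept
  I4: { [P → e .] }  — reduce
  I5: { [F → ( . ) e], [L → ( . P], [P → . (], [P → . ) L], [P → . e] }  — shift
  I6: { [L → F . ( P] }  — shift
  I7: { [F → L .], [P → ) L .] }  — 2 reduces
  I8: { [L → F ( . P], [P → . (], [P → . ) L], [P → . e] }  — shift
  I9: { [L → F ( P .] }  — reduce
  I10: { [F → ( ) . e], [F → . ( ) e], [F → . L], [L → . ( P], [L → . F ( P], [P → ) . L] }  — shift
  I11: { [L → ( P .] }  — reduce
  I12: { [F → ( ) e .] }  — reduce

No state contains both a complete item and a shift item.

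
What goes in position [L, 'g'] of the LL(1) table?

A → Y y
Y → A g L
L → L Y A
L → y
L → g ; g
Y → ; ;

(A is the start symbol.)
L → L Y A, L → g ; g

To find M[L, 'g'], we find productions for L where 'g' is in the predict set (PREDICT(N → α) = (FIRST(α) \ {ε}) ∪ (FOLLOW(N) if α ⇒* ε)).

Relevant sets:
  FIRST(L) = { 'g', 'y' }

L → L Y A: PREDICT = { 'g', 'y' }
  'g' is in predict set, so this production goes in M[L, 'g']
L → y: PREDICT = { 'y' }
L → g ; g: PREDICT = { 'g' }
  'g' is in predict set, so this production goes in M[L, 'g']

M[L, 'g'] = L → L Y A, L → g ; g  (a multiply-defined cell — the grammar is not LL(1))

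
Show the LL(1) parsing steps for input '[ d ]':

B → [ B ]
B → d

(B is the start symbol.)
Stack is shown with the top on the left.

Stack    Input    Action
------------------------
B $      [ d ] $  output B → [ B ]
[ B ] $  [ d ] $  match '['
B ] $    d ] $    output B → d
d ] $    d ] $    match 'd'
] $      ] $      match ']'
$        $        accept

The string is accepted.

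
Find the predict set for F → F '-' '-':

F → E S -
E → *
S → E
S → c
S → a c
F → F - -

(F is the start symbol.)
{ '*' }

PREDICT(F → F '-' '-') = (FIRST(RHS) \ {ε}) ∪ (FOLLOW(F) if ε ∈ FIRST(RHS), i.e. RHS ⇒* ε)
FIRST(F) = { '*' }
FIRST(F '-' '-') = { '*' }
ε ∉ FIRST(F '-' '-'), so FOLLOW(F) is not added.
PREDICT(F → F '-' '-') = { '*' }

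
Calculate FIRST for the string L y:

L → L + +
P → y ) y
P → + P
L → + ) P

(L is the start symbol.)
{ '+' }

FIRST sets of the non-terminals involved (from the grammar, by fixed-point iteration):
  FIRST(L) = { '+' }

To compute FIRST(L y), process the symbols left to right:
Symbol L is a non-terminal. Add FIRST(L) \ {ε} = { '+' }
L is not nullable (ε ∉ FIRST(L)), so stop here.
FIRST(L y) = { '+' }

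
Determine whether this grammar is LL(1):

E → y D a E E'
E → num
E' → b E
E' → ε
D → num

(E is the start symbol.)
No. Predict set conflict for E': { 'b' }

Relevant sets:
  FOLLOW(E') = { $, 'b' }

For E:
  PREDICT(E → y D a E E') = { 'y' }
  PREDICT(E → num) = { 'num' }
For E':
  PREDICT(E' → b E) = { 'b' }
  PREDICT(E' → ε) = { $, 'b' }
D has a single production, so nothing to check there.

Conflict found: Predict set conflict for E': { 'b' }
The grammar is NOT LL(1).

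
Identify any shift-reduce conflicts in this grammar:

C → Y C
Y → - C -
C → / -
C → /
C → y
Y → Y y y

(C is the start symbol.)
A shift-reduce conflict occurs when an LR(0) state has both:
  - a complete (reduce) item [A → α .] (dot at the end), and
  - a shift item [B → β . c γ] (dot before a terminal).

Augment with C' → C and build the canonical LR(0) collection (I0 = CLOSURE({[C' → . C]}), then GOTO on every symbol after a dot until no new states appear). It has 12 states:
  I0: { [C → . / -], [C → . /], [C → . Y C], [C → . y], [C' → . C], [Y → . - C -], [Y → . Y y y] }  — shift
  I1: { [C → . / -], [C → . /], [C → . Y C], [C → . y], [Y → - . C -], [Y → . - C -], [Y → . Y y y] }  — shift
  I2: { [C → / . -], [C → / .] }  — shift, reduce
  I3: { [C' → C .] }  — accept
  I4: { [C → . / -], [C → . /], [C → . Y C], [C → . y], [C → Y . C], [Y → . - C -], [Y → . Y y y], [Y → Y . y y] }  — shift
  I5: { [C → y .] }  — reduce
  I6: { [C → Y C .] }  — reduce
  I7: { [C → y .], [Y → Y y . y] }  — shift, reduce
  I8: { [Y → Y y y .] }  — reduce
  I9: { [C → / - .] }  — reduce
  I10: { [Y → - C . -] }  — shift
  I11: { [Y → - C - .] }  — reduce

I2 contains reduce item [C → / .] and shift item [C → / . -] — shift-reduce conflict.
I7 contains reduce item [C → y .] and shift item [Y → Y y . y] — shift-reduce conflict.

Answer: Yes — I2: [C → / .] vs [C → / . -]; I7: [C → y .] vs [Y → Y y . y]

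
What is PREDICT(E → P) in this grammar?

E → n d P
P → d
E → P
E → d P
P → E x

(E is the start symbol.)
{ 'd', 'n' }

PREDICT(E → P) = (FIRST(RHS) \ {ε}) ∪ (FOLLOW(E) if ε ∈ FIRST(RHS), i.e. RHS ⇒* ε)
FIRST(P) = { 'd', 'n' }
FIRST(P) = { 'd', 'n' }
ε ∉ FIRST(P), so FOLLOW(E) is not added.
PREDICT(E → P) = { 'd', 'n' }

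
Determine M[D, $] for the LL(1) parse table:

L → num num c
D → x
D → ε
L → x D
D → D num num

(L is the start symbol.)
To find M[D, $], we find productions for D where $ is in the predict set (PREDICT(N → α) = (FIRST(α) \ {ε}) ∪ (FOLLOW(N) if α ⇒* ε)).

Relevant sets:
  FIRST(D) = { 'num', 'x', ε }
  FOLLOW(D) = { $, 'num' }

D → x: PREDICT = { 'x' }
D → ε: PREDICT = { $, 'num' }
  $ is in predict set, so this production goes in M[D, $]
D → D num num: PREDICT = { 'num', 'x' }

M[D, $] = D → ε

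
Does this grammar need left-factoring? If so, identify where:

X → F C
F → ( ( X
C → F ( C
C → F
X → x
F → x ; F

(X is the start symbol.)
Yes, C has productions with common prefix 'F'

Left-factoring is needed when two productions for the same non-terminal
share a common prefix on the right-hand side.

Productions for X:
  X → F C
  X → x
Productions for F:
  F → ( ( X
  F → x ; F
Productions for C:
  C → F ( C
  C → F

Found common prefix 'F' in productions for C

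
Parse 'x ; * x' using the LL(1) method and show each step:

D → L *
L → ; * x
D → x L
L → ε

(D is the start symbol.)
LL(1) parsing maintains a stack (initially the start symbol over $) and the input. At each step: if the stack top is a terminal, match it against the current input token; if it is a non-terminal N, replace it with the RHS of M[N, lookahead] (the unique production whose predict set contains the lookahead).

Stack is shown with the top on the left.

Stack    Input      Action
--------------------------
D $      x ; * x $  output D → x L
x L $    x ; * x $  match 'x'
L $      ; * x $    output L → ; * x
; * x $  ; * x $    match ';'
* x $    * x $      match '*'
x $      x $        match 'x'
$        $          accept

The string is accepted.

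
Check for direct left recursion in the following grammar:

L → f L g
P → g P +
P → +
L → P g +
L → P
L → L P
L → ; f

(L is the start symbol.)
Yes, L is left-recursive

Direct left recursion occurs when N → N α for some non-terminal N (the right-hand side begins with the left-hand side itself).

L → f L g: starts with f
P → g P +: starts with g
P → +: starts with '+'
L → P g +: starts with P
L → P: starts with P
L → L P: LEFT RECURSIVE (starts with L)
L → ; f: starts with ';'

The grammar has direct left recursion on: L.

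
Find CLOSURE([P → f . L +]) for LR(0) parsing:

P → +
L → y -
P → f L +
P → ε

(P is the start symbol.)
{ [L → . y -], [P → f . L +] }

To compute CLOSURE, for each item [A → α.Bβ] where B is a non-terminal, add [B → .γ] for all productions B → γ; repeat for the newly added items until nothing changes.

Start with: [P → f . L +]
  [P → f . L +] has the dot before L: add [L → . y -]
No further items can be added.

CLOSURE = { [L → . y -], [P → f . L +] }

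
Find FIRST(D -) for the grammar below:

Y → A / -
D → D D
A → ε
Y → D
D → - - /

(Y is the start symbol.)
{ '-' }

FIRST sets of the non-terminals involved (from the grammar, by fixed-point iteration):
  FIRST(D) = { '-' }

To compute FIRST(D -), process the symbols left to right:
Symbol D is a non-terminal. Add FIRST(D) \ {ε} = { '-' }
D is not nullable (ε ∉ FIRST(D)), so stop here.
FIRST(D -) = { '-' }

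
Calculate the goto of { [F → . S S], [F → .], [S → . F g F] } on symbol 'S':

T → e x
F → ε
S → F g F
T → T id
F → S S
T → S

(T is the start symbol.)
{ [F → . S S], [F → .], [F → S . S], [S → . F g F] }

GOTO(I, 'S') = CLOSURE({ [A → αX.β] : [A → α.Xβ] ∈ I, X = 'S' })

Items with dot before 'S', with the dot advanced:
  [F → . S S] → [F → S . S]
Closure of the advanced items:
  [F → S . S] has the dot before S: add [S → . F g F]
  [S → . F g F] has the dot before F: add [F → .], [F → . S S]

GOTO = { [F → . S S], [F → .], [F → S . S], [S → . F g F] }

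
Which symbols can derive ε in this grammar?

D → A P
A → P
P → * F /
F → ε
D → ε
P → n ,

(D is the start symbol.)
{ 'D', 'F' }

A non-terminal is nullable if it can derive ε (the empty string): either it has an ε-production, or it has a production whose right-hand side consists entirely of nullable non-terminals.

ε-productions: F → ε, D → ε
So F, D are immediately nullable.
No further non-terminal can be added: every production for the remaining non-terminals contains a terminal or a non-nullable non-terminal.
Nullable = { 'D', 'F' }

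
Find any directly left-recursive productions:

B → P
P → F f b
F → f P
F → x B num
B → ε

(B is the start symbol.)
B → P: starts with P
P → F f b: starts with F
F → f P: starts with f
F → x B num: starts with x
B → ε: starts with ε

No direct left recursion found.

Answer: No direct left recursion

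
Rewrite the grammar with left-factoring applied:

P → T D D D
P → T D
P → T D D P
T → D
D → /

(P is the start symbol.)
P → T D P'
P' → D P''
P'' → D
P'' → P
P' → ε
T → D
D → /

Left-factoring transforms A → αβ₁ | αβ₂ into A → αA' and A' → β₁ | β₂
(α is the longest common prefix among the alternatives). Repeat until
no nonterminal has two alternatives with a common prefix.

Round 1: P has alternatives sharing prefix 'T D'. Introduce P': P → T D P'
  Add: P' → D D
  Add: P' → ε
  Add: P' → D P

Round 2: P' has alternatives sharing prefix 'D'. Introduce P'': P' → D P''
  Add: P'' → D
  Add: P'' → P

No remaining common prefixes — done.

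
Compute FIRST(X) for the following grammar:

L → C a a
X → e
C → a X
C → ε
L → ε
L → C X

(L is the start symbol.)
To compute FIRST(X), examine every production with X on the left-hand side, reading each right-hand side left to right until a non-nullable symbol is reached.

From X → e:
  - e is a terminal: add 'e' and stop

Collecting: FIRST(X) = { 'e' }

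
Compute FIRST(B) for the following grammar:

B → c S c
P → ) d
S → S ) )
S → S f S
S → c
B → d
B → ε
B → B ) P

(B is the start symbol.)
{ ')', 'c', 'd', ε }

From B → c S c:
  - c is a terminal: add 'c' and stop
From B → d:
  - d is a terminal: add 'd' and stop
From B → ε:
  - ε-production, so ε ∈ FIRST(B)
From B → B ) P:
  - B is the symbol being defined: contributes nothing new
    B is nullable, so continue to the next symbol
  - ')' is a terminal: add ')' and stop

Collecting: FIRST(B) = { ')', 'c', 'd', ε }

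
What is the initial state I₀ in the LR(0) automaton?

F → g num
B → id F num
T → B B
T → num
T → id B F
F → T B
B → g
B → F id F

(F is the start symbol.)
{ [B → . F id F], [B → . g], [B → . id F num], [F → . T B], [F → . g num], [F' → . F], [T → . B B], [T → . id B F], [T → . num] }

First, augment the grammar with F' → F
I₀ = CLOSURE({ [F' → . F] }):
  [F' → . F] has the dot before F: add [F → . g num], [F → . T B]
  [F → . T B] has the dot before T: add [T → . B B], [T → . num], [T → . id B F]
  [T → . B B] has the dot before B: add [B → . id F num], [B → . g], [B → . F id F]
No further items can be added.

I₀ = { [B → . F id F], [B → . g], [B → . id F num], [F → . T B], [F → . g num], [F' → . F], [T → . B B], [T → . id B F], [T → . num] }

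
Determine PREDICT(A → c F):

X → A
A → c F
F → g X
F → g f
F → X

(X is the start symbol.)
{ 'c' }

PREDICT(A → c F) = (FIRST(RHS) \ {ε}) ∪ (FOLLOW(A) if ε ∈ FIRST(RHS), i.e. RHS ⇒* ε)
FIRST(c F) = { 'c' }
ε ∉ FIRST(c F), so FOLLOW(A) is not added.
PREDICT(A → c F) = { 'c' }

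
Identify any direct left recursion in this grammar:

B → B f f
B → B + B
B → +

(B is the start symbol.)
Yes, B is left-recursive

B → B f f: LEFT RECURSIVE (starts with B)
B → B + B: LEFT RECURSIVE (starts with B)
B → +: starts with '+'

The grammar has direct left recursion on: B.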